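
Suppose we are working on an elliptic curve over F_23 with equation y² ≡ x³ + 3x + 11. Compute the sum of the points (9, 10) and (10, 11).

(5, 17)

(9, 10) + (10, 11). λ = (11 - 10)/(10 - 9) ≡ 1/1 mod 23. 1⁻¹ ≡ 1 (mod 23) since 1·1 = 1 ≡ 1, so λ ≡ 1.
  x = λ² - 9 - 10 = 1 - 19 ≡ 5; y = λ·(9 - 5) - 10 ≡ 17. → (5, 17)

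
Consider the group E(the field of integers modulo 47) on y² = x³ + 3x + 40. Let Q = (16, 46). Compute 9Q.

Repeated addition: build up to 9Q.
2Q: tangent at (16, 46): λ = (3·16² + 3)/(2·46) ≡ 19/45. 45⁻¹ ≡ 23 (mod 47), so λ ≡ 19·23 ≡ 14.
  x = λ² - 16 - 16 = 196 - 32 ≡ 23; y = λ·(16 - 23) - 46 ≡ 44. → (23, 44)
3Q: (23, 44) + (16, 46). λ = (46 - 44)/(16 - 23) ≡ 2/40 mod 47. 40⁻¹ ≡ 20 (mod 47), so λ ≡ 40.
  x = λ² - 23 - 16 = 1600 - 39 ≡ 10; y = λ·(23 - 10) - 44 ≡ 6. → (10, 6)
4Q: (10, 6) + (16, 46). λ = (46 - 6)/(16 - 10) ≡ 40/6 mod 47. 6⁻¹ ≡ 8 (mod 47) since 6·8 = 48 ≡ 1, so λ ≡ 38.
  x = λ² - 10 - 16 = 1444 - 26 ≡ 8; y = λ·(10 - 8) - 6 ≡ 23. → (8, 23)
5Q: (8, 23) + (16, 46). λ = (46 - 23)/(16 - 8) ≡ 23/8 mod 47. 8⁻¹ ≡ 6 (mod 47) since 8·6 = 48 ≡ 1, so λ ≡ 44.
  x = λ² - 8 - 16 = 1936 - 24 ≡ 32; y = λ·(8 - 32) - 23 ≡ 2. → (32, 2)
6Q: (32, 2) + (16, 46). λ = (46 - 2)/(16 - 32) ≡ 44/31 mod 47. 31⁻¹ ≡ 44 (mod 47), so λ ≡ 9.
  x = λ² - 32 - 16 = 81 - 48 ≡ 33; y = λ·(32 - 33) - 2 ≡ 36. → (33, 36)
7Q: (33, 36) + (16, 46). λ = (46 - 36)/(16 - 33) ≡ 10/30 mod 47. 30⁻¹ ≡ 11 (mod 47), so λ ≡ 16.
  x = λ² - 33 - 16 = 256 - 49 ≡ 19; y = λ·(33 - 19) - 36 ≡ 0. → (19, 0)
8Q: (19, 0) + (16, 46). λ = (46 - 0)/(16 - 19) ≡ 46/44 mod 47. 44⁻¹ ≡ 31 (mod 47), so λ ≡ 16.
  x = λ² - 19 - 16 = 256 - 35 ≡ 33; y = λ·(19 - 33) - 0 ≡ 11. → (33, 11)
9Q: (33, 11) + (16, 46). λ = (46 - 11)/(16 - 33) ≡ 35/30 mod 47. 30⁻¹ ≡ 11 (mod 47) since 30·11 = 330 ≡ 1, so λ ≡ 9.
  x = λ² - 33 - 16 = 81 - 49 ≡ 32; y = λ·(33 - 32) - 11 ≡ 45. → (32, 45)

(32, 45)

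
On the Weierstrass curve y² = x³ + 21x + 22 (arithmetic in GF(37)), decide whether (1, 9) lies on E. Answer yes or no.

y² = 9² ≡ 7; x³ + 21x + 22 = 44 ≡ 7 (mod 37). 7 = 7.

yes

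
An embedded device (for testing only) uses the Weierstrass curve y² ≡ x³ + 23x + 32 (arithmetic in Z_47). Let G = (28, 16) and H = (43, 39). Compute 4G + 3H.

(0, 19)

First 4G:
Double-and-add on 4 = (100)₂. Start with G = (28, 16) for the leading 1-bit.
double: tangent at (28, 16): λ = (3·28² + 23)/(2·16) ≡ 25/32. 32⁻¹ ≡ 25 (mod 47) since 32·25 = 800 ≡ 1, so λ ≡ 25·25 ≡ 14.
  x = λ² - 28 - 28 = 196 - 56 ≡ 46; y = λ·(28 - 46) - 16 ≡ 14. → (46, 14)
double: tangent at (46, 14): λ = (3·46² + 23)/(2·14) ≡ 26/28. 28⁻¹ ≡ 42 (mod 47) since 28·42 = 1176 ≡ 1, so λ ≡ 26·42 ≡ 11.
  x = λ² - 46 - 46 = 121 - 92 ≡ 29; y = λ·(46 - 29) - 14 ≡ 32. → (29, 32)
4G = (29, 32).
Next 3H:
Repeated addition: build up to 3H.
2H: tangent at (43, 39): λ = (3·43² + 23)/(2·39) ≡ 24/31. 31⁻¹ ≡ 44 (mod 47) since 31·44 = 1364 ≡ 1, so λ ≡ 24·44 ≡ 22.
  x = λ² - 43 - 43 = 484 - 86 ≡ 22; y = λ·(43 - 22) - 39 ≡ 0. → (22, 0)
3H: (22, 0) + (43, 39). λ = (39 - 0)/(43 - 22) ≡ 39/21 mod 47. 21⁻¹ ≡ 9 (mod 47) since 21·9 = 189 ≡ 1, so λ ≡ 22.
  x = λ² - 22 - 43 = 484 - 65 ≡ 43; y = λ·(22 - 43) - 0 ≡ 8. → (43, 8)
3H = (43, 8).
Finally 4G + 3H:
(29, 32) + (43, 8). λ = (8 - 32)/(43 - 29) ≡ 23/14 mod 47. 14⁻¹ ≡ 37 (mod 47) since 14·37 = 518 ≡ 1, so λ ≡ 5.
  x = λ² - 29 - 43 = 25 - 72 ≡ 0; y = λ·(29 - 0) - 32 ≡ 19. → (0, 19)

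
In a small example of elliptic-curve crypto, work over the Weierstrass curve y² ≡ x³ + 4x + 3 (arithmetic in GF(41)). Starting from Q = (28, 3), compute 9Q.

Double-and-add on 9 = (1001)₂. Start with Q = (28, 3) for the leading 1-bit.
double: tangent at (28, 3): λ = (3·28² + 4)/(2·3) ≡ 19/6. 6⁻¹ ≡ 7 (mod 41) since 6·7 = 42 ≡ 1, so λ ≡ 19·7 ≡ 10.
  x = λ² - 28 - 28 = 100 - 56 ≡ 3; y = λ·(28 - 3) - 3 ≡ 1. → (3, 1)
double: tangent at (3, 1): λ = (3·3² + 4)/(2·1) ≡ 31/2. 2⁻¹ ≡ 21 (mod 41) since 2·21 = 42 ≡ 1, so λ ≡ 31·21 ≡ 36.
  x = λ² - 3 - 3 = 1296 - 6 ≡ 19; y = λ·(3 - 19) - 1 ≡ 38. → (19, 38)
double: tangent at (19, 38): λ = (3·19² + 4)/(2·38) ≡ 21/35. 35⁻¹ ≡ 34 (mod 41), so λ ≡ 21·34 ≡ 17.
  x = λ² - 19 - 19 = 289 - 38 ≡ 5; y = λ·(19 - 5) - 38 ≡ 36. → (5, 36)
add Q: (5, 36) + (28, 3). λ = (3 - 36)/(28 - 5) ≡ 8/23 mod 41. 23⁻¹ ≡ 25 (mod 41) since 23·25 = 575 ≡ 1, so λ ≡ 36.
  x = λ² - 5 - 28 = 1296 - 33 ≡ 33; y = λ·(5 - 33) - 36 ≡ 22. → (33, 22)

(33, 22)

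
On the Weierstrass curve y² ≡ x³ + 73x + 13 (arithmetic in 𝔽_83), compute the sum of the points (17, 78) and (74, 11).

(17, 78) + (74, 11). λ = (11 - 78)/(74 - 17) ≡ 16/57 mod 83. 57⁻¹ ≡ 67 (mod 83), so λ ≡ 76.
  x = λ² - 17 - 74 = 5776 - 91 ≡ 41; y = λ·(17 - 41) - 78 ≡ 7. → (41, 7)

(41, 7)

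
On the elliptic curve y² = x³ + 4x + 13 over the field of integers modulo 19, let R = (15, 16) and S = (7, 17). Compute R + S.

(15, 16) + (7, 17). λ = (17 - 16)/(7 - 15) ≡ 1/11 mod 19. 11⁻¹ ≡ 7 (mod 19), so λ ≡ 7.
  x = λ² - 15 - 7 = 49 - 22 ≡ 8; y = λ·(15 - 8) - 16 ≡ 14. → (8, 14)

(8, 14)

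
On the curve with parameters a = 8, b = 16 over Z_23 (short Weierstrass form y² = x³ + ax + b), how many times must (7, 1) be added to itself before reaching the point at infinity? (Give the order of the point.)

2P: tangent at (7, 1): λ = (3·7² + 8)/(2·1) ≡ 17/2. 2⁻¹ ≡ 12 (mod 23) since 2·12 = 24 ≡ 1, so λ ≡ 17·12 ≡ 20.
  x = λ² - 7 - 7 = 400 - 14 ≡ 18; y = λ·(7 - 18) - 1 ≡ 9. → (18, 9)
3P: (18, 9) + (7, 1). λ = (1 - 9)/(7 - 18) ≡ 15/12 mod 23. 12⁻¹ ≡ 2 (mod 23), so λ ≡ 7.
  x = λ² - 18 - 7 = 49 - 25 ≡ 1; y = λ·(18 - 1) - 9 ≡ 18. → (1, 18)
4P: (1, 18) + (7, 1). λ = (1 - 18)/(7 - 1) ≡ 6/6 mod 23. 6⁻¹ ≡ 4 (mod 23) since 6·4 = 24 ≡ 1, so λ ≡ 1.
  x = λ² - 1 - 7 = 1 - 8 ≡ 16; y = λ·(1 - 16) - 18 ≡ 13. → (16, 13)
5P: (16, 13) + (7, 1). λ = (1 - 13)/(7 - 16) ≡ 11/14 mod 23. 14⁻¹ ≡ 5 (mod 23) since 14·5 = 70 ≡ 1, so λ ≡ 9.
  x = λ² - 16 - 7 = 81 - 23 ≡ 12; y = λ·(16 - 12) - 13 ≡ 0. → (12, 0)
6P: (12, 0) + (7, 1). λ = (1 - 0)/(7 - 12) ≡ 1/18 mod 23. 18⁻¹ ≡ 9 (mod 23), so λ ≡ 9.
  x = λ² - 12 - 7 = 81 - 19 ≡ 16; y = λ·(12 - 16) - 0 ≡ 10. → (16, 10)
7P: (16, 10) + (7, 1). λ = (1 - 10)/(7 - 16) ≡ 14/14 mod 23. 14⁻¹ ≡ 5 (mod 23) since 14·5 = 70 ≡ 1, so λ ≡ 1.
  x = λ² - 16 - 7 = 1 - 23 ≡ 1; y = λ·(16 - 1) - 10 ≡ 5. → (1, 5)
8P: (1, 5) + (7, 1). λ = (1 - 5)/(7 - 1) ≡ 19/6 mod 23. 6⁻¹ ≡ 4 (mod 23), so λ ≡ 7.
  x = λ² - 1 - 7 = 49 - 8 ≡ 18; y = λ·(1 - 18) - 5 ≡ 14. → (18, 14)
9P: (18, 14) + (7, 1). λ = (1 - 14)/(7 - 18) ≡ 10/12 mod 23. 12⁻¹ ≡ 2 (mod 23), so λ ≡ 20.
  x = λ² - 18 - 7 = 400 - 25 ≡ 7; y = λ·(18 - 7) - 14 ≡ 22. → (7, 22)
10P: (7, 22) + (7, 1): same x and y₁ ≡ -y₂, so the sum is the point at infinity.
10P = the point at infinity, so the order is 10.

10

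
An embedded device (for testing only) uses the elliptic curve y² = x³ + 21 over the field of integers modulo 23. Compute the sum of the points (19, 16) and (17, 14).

(11, 15)

(19, 16) + (17, 14). λ = (14 - 16)/(17 - 19) ≡ 21/21 mod 23. 21⁻¹ ≡ 11 (mod 23), so λ ≡ 1.
  x = λ² - 19 - 17 = 1 - 36 ≡ 11; y = λ·(19 - 11) - 16 ≡ 15. → (11, 15)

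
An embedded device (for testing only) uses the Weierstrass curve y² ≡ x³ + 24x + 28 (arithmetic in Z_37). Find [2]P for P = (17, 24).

(15, 27)

tangent at (17, 24): λ = (3·17² + 24)/(2·24) ≡ 3/11. 11⁻¹ ≡ 27 (mod 37), so λ ≡ 3·27 ≡ 7.
  x = λ² - 17 - 17 = 49 - 34 ≡ 15; y = λ·(17 - 15) - 24 ≡ 27. → (15, 27)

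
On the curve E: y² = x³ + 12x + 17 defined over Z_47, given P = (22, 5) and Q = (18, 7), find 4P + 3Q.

(16, 13)

First 4P:
Double-and-add on 4 = (100)₂. Start with P = (22, 5) for the leading 1-bit.
double: tangent at (22, 5): λ = (3·22² + 12)/(2·5) ≡ 7/10. 10⁻¹ ≡ 33 (mod 47), so λ ≡ 7·33 ≡ 43.
  x = λ² - 22 - 22 = 1849 - 44 ≡ 19; y = λ·(22 - 19) - 5 ≡ 30. → (19, 30)
double: tangent at (19, 30): λ = (3·19² + 12)/(2·30) ≡ 14/13. 13⁻¹ ≡ 29 (mod 47), so λ ≡ 14·29 ≡ 30.
  x = λ² - 19 - 19 = 900 - 38 ≡ 16; y = λ·(19 - 16) - 30 ≡ 13. → (16, 13)
4P = (16, 13).
Next 3Q:
Repeated addition: build up to 3Q.
2Q: tangent at (18, 7): λ = (3·18² + 12)/(2·7) ≡ 44/14. 14⁻¹ ≡ 37 (mod 47), so λ ≡ 44·37 ≡ 30.
  x = λ² - 18 - 18 = 900 - 36 ≡ 18; y = λ·(18 - 18) - 7 ≡ 40. → (18, 40)
3Q: (18, 40) + (18, 7): same x and y₁ ≡ -y₂, so the sum is ∞.
3Q = ∞.
Finally 4P + 3Q:
(16, 13) + ∞ = (16, 13) (identity).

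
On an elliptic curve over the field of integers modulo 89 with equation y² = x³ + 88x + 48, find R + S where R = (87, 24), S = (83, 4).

(33, 68)

(87, 24) + (83, 4). λ = (4 - 24)/(83 - 87) ≡ 69/85 mod 89. 85⁻¹ ≡ 22 (mod 89), so λ ≡ 5.
  x = λ² - 87 - 83 = 25 - 170 ≡ 33; y = λ·(87 - 33) - 24 ≡ 68. → (33, 68)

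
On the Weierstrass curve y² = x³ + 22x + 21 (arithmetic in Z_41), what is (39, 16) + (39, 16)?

(37, 22)

tangent at (39, 16): λ = (3·39² + 22)/(2·16) ≡ 34/32. 32⁻¹ ≡ 9 (mod 41) since 32·9 = 288 ≡ 1, so λ ≡ 34·9 ≡ 19.
  x = λ² - 39 - 39 = 361 - 78 ≡ 37; y = λ·(39 - 37) - 16 ≡ 22. → (37, 22)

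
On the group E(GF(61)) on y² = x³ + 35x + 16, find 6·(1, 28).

(43, 52)

Write Q = (1, 28).
Repeated addition: build up to 6Q.
2Q: tangent at (1, 28): λ = (3·1² + 35)/(2·28) ≡ 38/56. 56⁻¹ ≡ 12 (mod 61) since 56·12 = 672 ≡ 1, so λ ≡ 38·12 ≡ 29.
  x = λ² - 1 - 1 = 841 - 2 ≡ 46; y = λ·(1 - 46) - 28 ≡ 9. → (46, 9)
3Q: (46, 9) + (1, 28). λ = (28 - 9)/(1 - 46) ≡ 19/16 mod 61. 16⁻¹ ≡ 42 (mod 61), so λ ≡ 5.
  x = λ² - 46 - 1 = 25 - 47 ≡ 39; y = λ·(46 - 39) - 9 ≡ 26. → (39, 26)
4Q: (39, 26) + (1, 28). λ = (28 - 26)/(1 - 39) ≡ 2/23 mod 61. 23⁻¹ ≡ 8 (mod 61), so λ ≡ 16.
  x = λ² - 39 - 1 = 256 - 40 ≡ 33; y = λ·(39 - 33) - 26 ≡ 9. → (33, 9)
5Q: (33, 9) + (1, 28). λ = (28 - 9)/(1 - 33) ≡ 19/29 mod 61. 29⁻¹ ≡ 40 (mod 61), so λ ≡ 28.
  x = λ² - 33 - 1 = 784 - 34 ≡ 18; y = λ·(33 - 18) - 9 ≡ 45. → (18, 45)
6Q: (18, 45) + (1, 28). λ = (28 - 45)/(1 - 18) ≡ 44/44 mod 61. 44⁻¹ ≡ 43 (mod 61), so λ ≡ 1.
  x = λ² - 18 - 1 = 1 - 19 ≡ 43; y = λ·(18 - 43) - 45 ≡ 52. → (43, 52)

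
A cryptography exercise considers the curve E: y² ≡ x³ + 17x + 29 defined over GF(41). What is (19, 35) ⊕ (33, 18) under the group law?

(19, 35) + (33, 18). λ = (18 - 35)/(33 - 19) ≡ 24/14 mod 41. 14⁻¹ ≡ 3 (mod 41), so λ ≡ 31.
  x = λ² - 19 - 33 = 961 - 52 ≡ 7; y = λ·(19 - 7) - 35 ≡ 9. → (7, 9)

(7, 9)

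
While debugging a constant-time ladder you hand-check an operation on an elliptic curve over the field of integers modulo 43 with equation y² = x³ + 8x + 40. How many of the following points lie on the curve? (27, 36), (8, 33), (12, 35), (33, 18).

1

(27, 36): 36² ≡ 6, rhs ≡ 30 → off.
(8, 33): 33² ≡ 14, rhs ≡ 14 → on.
(12, 35): 35² ≡ 21, rhs ≡ 15 → off.
(33, 18): 18² ≡ 23, rhs ≡ 35 → off.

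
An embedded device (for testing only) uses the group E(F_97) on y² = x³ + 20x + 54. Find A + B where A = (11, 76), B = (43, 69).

(96, 79)

(11, 76) + (43, 69). λ = (69 - 76)/(43 - 11) ≡ 90/32 mod 97. 32⁻¹ ≡ 94 (mod 97), so λ ≡ 21.
  x = λ² - 11 - 43 = 441 - 54 ≡ 96; y = λ·(11 - 96) - 76 ≡ 79. → (96, 79)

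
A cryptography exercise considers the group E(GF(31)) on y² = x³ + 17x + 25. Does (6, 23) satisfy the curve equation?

yes

y² = 23² ≡ 2; x³ + 17x + 25 = 343 ≡ 2 (mod 31). 2 = 2.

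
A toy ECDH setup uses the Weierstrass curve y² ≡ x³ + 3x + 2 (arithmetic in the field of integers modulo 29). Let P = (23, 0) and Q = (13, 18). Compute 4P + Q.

(13, 18)

First 4P:
Double-and-add on 4 = (100)₂. Start with P = (23, 0) for the leading 1-bit.
double: (23, 0) + (23, 0): same x and y₁ ≡ -y₂, so the sum is 𝒪.
double: 𝒪 + 𝒪 = 𝒪 (identity).
4P = 𝒪.
Finally 4P + Q:
𝒪 + (13, 18) = (13, 18) (identity).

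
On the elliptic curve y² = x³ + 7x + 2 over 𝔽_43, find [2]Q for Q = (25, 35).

tangent at (25, 35): λ = (3·25² + 7)/(2·35) ≡ 33/27. 27⁻¹ ≡ 8 (mod 43), so λ ≡ 33·8 ≡ 6.
  x = λ² - 25 - 25 = 36 - 50 ≡ 29; y = λ·(25 - 29) - 35 ≡ 27. → (29, 27)

(29, 27)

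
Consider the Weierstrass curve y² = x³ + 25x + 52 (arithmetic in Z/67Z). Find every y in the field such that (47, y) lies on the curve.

none

x³ + 25x + 52 = 105050 ≡ 61 (mod 67).
61 is a non-residue mod 67; no y exists.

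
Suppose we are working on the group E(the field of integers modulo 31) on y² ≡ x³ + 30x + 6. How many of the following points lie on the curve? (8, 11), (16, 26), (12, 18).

1

(8, 11): 11² ≡ 28, rhs ≡ 14 → off.
(16, 26): 26² ≡ 25, rhs ≡ 25 → on.
(12, 18): 18² ≡ 14, rhs ≡ 17 → off.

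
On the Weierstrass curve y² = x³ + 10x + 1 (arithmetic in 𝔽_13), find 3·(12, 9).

Write G = (12, 9).
Repeated addition: build up to 3G.
2G: tangent at (12, 9): λ = (3·12² + 10)/(2·9) ≡ 0/5. 5⁻¹ ≡ 8 (mod 13) since 5·8 = 40 ≡ 1, so λ ≡ 0·8 ≡ 0.
  x = λ² - 12 - 12 = 0 - 24 ≡ 2; y = λ·(12 - 2) - 9 ≡ 4. → (2, 4)
3G: (2, 4) + (12, 9). λ = (9 - 4)/(12 - 2) ≡ 5/10 mod 13. 10⁻¹ ≡ 4 (mod 13) since 10·4 = 40 ≡ 1, so λ ≡ 7.
  x = λ² - 2 - 12 = 49 - 14 ≡ 9; y = λ·(2 - 9) - 4 ≡ 12. → (9, 12)

(9, 12)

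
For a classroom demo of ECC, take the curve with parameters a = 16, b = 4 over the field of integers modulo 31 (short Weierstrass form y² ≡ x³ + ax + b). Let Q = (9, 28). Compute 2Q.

tangent at (9, 28): λ = (3·9² + 16)/(2·28) ≡ 11/25. 25⁻¹ ≡ 5 (mod 31), so λ ≡ 11·5 ≡ 24.
  x = λ² - 9 - 9 = 576 - 18 ≡ 0; y = λ·(9 - 0) - 28 ≡ 2. → (0, 2)

(0, 2)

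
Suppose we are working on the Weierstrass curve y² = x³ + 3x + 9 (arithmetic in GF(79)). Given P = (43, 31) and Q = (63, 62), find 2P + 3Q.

First 2P:
Repeated addition: build up to 2P.
2P: tangent at (43, 31): λ = (3·43² + 3)/(2·31) ≡ 20/62. 62⁻¹ ≡ 65 (mod 79) since 62·65 = 4030 ≡ 1, so λ ≡ 20·65 ≡ 36.
  x = λ² - 43 - 43 = 1296 - 86 ≡ 25; y = λ·(43 - 25) - 31 ≡ 64. → (25, 64)
2P = (25, 64).
Next 3Q:
Repeated addition: build up to 3Q.
2Q: tangent at (63, 62): λ = (3·63² + 3)/(2·62) ≡ 60/45. 45⁻¹ ≡ 72 (mod 79) since 45·72 = 3240 ≡ 1, so λ ≡ 60·72 ≡ 54.
  x = λ² - 63 - 63 = 2916 - 126 ≡ 25; y = λ·(63 - 25) - 62 ≡ 15. → (25, 15)
3Q: (25, 15) + (63, 62). λ = (62 - 15)/(63 - 25) ≡ 47/38 mod 79. 38⁻¹ ≡ 52 (mod 79) since 38·52 = 1976 ≡ 1, so λ ≡ 74.
  x = λ² - 25 - 63 = 5476 - 88 ≡ 16; y = λ·(25 - 16) - 15 ≡ 19. → (16, 19)
3Q = (16, 19).
Finally 2P + 3Q:
(25, 64) + (16, 19). λ = (19 - 64)/(16 - 25) ≡ 34/70 mod 79. 70⁻¹ ≡ 35 (mod 79), so λ ≡ 5.
  x = λ² - 25 - 16 = 25 - 41 ≡ 63; y = λ·(25 - 63) - 64 ≡ 62. → (63, 62)

(63, 62)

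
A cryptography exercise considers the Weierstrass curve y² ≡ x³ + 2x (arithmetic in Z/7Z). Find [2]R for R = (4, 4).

(0, 0)

tangent at (4, 4): λ = (3·4² + 2)/(2·4) ≡ 1/1. 1⁻¹ ≡ 1 (mod 7), so λ ≡ 1·1 ≡ 1.
  x = λ² - 4 - 4 = 1 - 8 ≡ 0; y = λ·(4 - 0) - 4 ≡ 0. → (0, 0)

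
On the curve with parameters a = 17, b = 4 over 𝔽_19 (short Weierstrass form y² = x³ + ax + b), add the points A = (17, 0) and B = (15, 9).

(17, 0) + (15, 9). λ = (9 - 0)/(15 - 17) ≡ 9/17 mod 19. 17⁻¹ ≡ 9 (mod 19), so λ ≡ 5.
  x = λ² - 17 - 15 = 25 - 32 ≡ 12; y = λ·(17 - 12) - 0 ≡ 6. → (12, 6)

(12, 6)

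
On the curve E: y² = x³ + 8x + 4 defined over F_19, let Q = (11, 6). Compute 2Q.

tangent at (11, 6): λ = (3·11² + 8)/(2·6) ≡ 10/12. 12⁻¹ ≡ 8 (mod 19), so λ ≡ 10·8 ≡ 4.
  x = λ² - 11 - 11 = 16 - 22 ≡ 13; y = λ·(11 - 13) - 6 ≡ 5. → (13, 5)

(13, 5)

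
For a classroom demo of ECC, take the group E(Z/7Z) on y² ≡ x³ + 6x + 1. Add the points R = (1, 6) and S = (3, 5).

(5, 3)

(1, 6) + (3, 5). λ = (5 - 6)/(3 - 1) ≡ 6/2 mod 7. 2⁻¹ ≡ 4 (mod 7), so λ ≡ 3.
  x = λ² - 1 - 3 = 9 - 4 ≡ 5; y = λ·(1 - 5) - 6 ≡ 3. → (5, 3)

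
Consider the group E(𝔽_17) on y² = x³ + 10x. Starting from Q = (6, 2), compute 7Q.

Double-and-add on 7 = (111)₂. Start with Q = (6, 2) for the leading 1-bit.
double: tangent at (6, 2): λ = (3·6² + 10)/(2·2) ≡ 16/4. 4⁻¹ ≡ 13 (mod 17) since 4·13 = 52 ≡ 1, so λ ≡ 16·13 ≡ 4.
  x = λ² - 6 - 6 = 16 - 12 ≡ 4; y = λ·(6 - 4) - 2 ≡ 6. → (4, 6)
add Q: (4, 6) + (6, 2). λ = (2 - 6)/(6 - 4) ≡ 13/2 mod 17. 2⁻¹ ≡ 9 (mod 17) since 2·9 = 18 ≡ 1, so λ ≡ 15.
  x = λ² - 4 - 6 = 225 - 10 ≡ 11; y = λ·(4 - 11) - 6 ≡ 8. → (11, 8)
double: tangent at (11, 8): λ = (3·11² + 10)/(2·8) ≡ 16/16. 16⁻¹ ≡ 16 (mod 17), so λ ≡ 16·16 ≡ 1.
  x = λ² - 11 - 11 = 1 - 22 ≡ 13; y = λ·(11 - 13) - 8 ≡ 7. → (13, 7)
add Q: (13, 7) + (6, 2). λ = (2 - 7)/(6 - 13) ≡ 12/10 mod 17. 10⁻¹ ≡ 12 (mod 17), so λ ≡ 8.
  x = λ² - 13 - 6 = 64 - 19 ≡ 11; y = λ·(13 - 11) - 7 ≡ 9. → (11, 9)

(11, 9)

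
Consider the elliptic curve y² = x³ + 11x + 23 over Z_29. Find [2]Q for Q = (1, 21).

(11, 24)

tangent at (1, 21): λ = (3·1² + 11)/(2·21) ≡ 14/13. 13⁻¹ ≡ 9 (mod 29) since 13·9 = 117 ≡ 1, so λ ≡ 14·9 ≡ 10.
  x = λ² - 1 - 1 = 100 - 2 ≡ 11; y = λ·(1 - 11) - 21 ≡ 24. → (11, 24)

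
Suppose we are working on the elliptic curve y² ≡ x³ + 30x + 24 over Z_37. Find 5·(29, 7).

Write P = (29, 7).
Repeated addition: build up to 5P.
2P: tangent at (29, 7): λ = (3·29² + 30)/(2·7) ≡ 0/14. 14⁻¹ ≡ 8 (mod 37), so λ ≡ 0·8 ≡ 0.
  x = λ² - 29 - 29 = 0 - 58 ≡ 16; y = λ·(29 - 16) - 7 ≡ 30. → (16, 30)
3P: (16, 30) + (29, 7). λ = (7 - 30)/(29 - 16) ≡ 14/13 mod 37. 13⁻¹ ≡ 20 (mod 37), so λ ≡ 21.
  x = λ² - 16 - 29 = 441 - 45 ≡ 26; y = λ·(16 - 26) - 30 ≡ 19. → (26, 19)
4P: (26, 19) + (29, 7). λ = (7 - 19)/(29 - 26) ≡ 25/3 mod 37. 3⁻¹ ≡ 25 (mod 37), so λ ≡ 33.
  x = λ² - 26 - 29 = 1089 - 55 ≡ 35; y = λ·(26 - 35) - 19 ≡ 17. → (35, 17)
5P: (35, 17) + (29, 7). λ = (7 - 17)/(29 - 35) ≡ 27/31 mod 37. 31⁻¹ ≡ 6 (mod 37) since 31·6 = 186 ≡ 1, so λ ≡ 14.
  x = λ² - 35 - 29 = 196 - 64 ≡ 21; y = λ·(35 - 21) - 17 ≡ 31. → (21, 31)

(21, 31)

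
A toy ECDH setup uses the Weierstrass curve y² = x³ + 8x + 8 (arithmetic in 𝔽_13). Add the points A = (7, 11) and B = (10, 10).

(7, 11) + (10, 10). λ = (10 - 11)/(10 - 7) ≡ 12/3 mod 13. 3⁻¹ ≡ 9 (mod 13) since 3·9 = 27 ≡ 1, so λ ≡ 4.
  x = λ² - 7 - 10 = 16 - 17 ≡ 12; y = λ·(7 - 12) - 11 ≡ 8. → (12, 8)

(12, 8)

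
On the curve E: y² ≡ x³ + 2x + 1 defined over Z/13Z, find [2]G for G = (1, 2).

tangent at (1, 2): λ = (3·1² + 2)/(2·2) ≡ 5/4. 4⁻¹ ≡ 10 (mod 13), so λ ≡ 5·10 ≡ 11.
  x = λ² - 1 - 1 = 121 - 2 ≡ 2; y = λ·(1 - 2) - 2 ≡ 0. → (2, 0)

(2, 0)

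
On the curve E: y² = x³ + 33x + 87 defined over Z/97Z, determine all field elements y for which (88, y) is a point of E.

x³ + 33x + 87 = 684463 ≡ 31 (mod 97).
Square roots of 31 mod 97: 15 and 82 (since 15² = 225 ≡ 31).

15, 82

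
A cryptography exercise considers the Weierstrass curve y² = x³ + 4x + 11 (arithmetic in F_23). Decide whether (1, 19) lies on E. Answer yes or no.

yes

y² = 19² ≡ 16; x³ + 4x + 11 = 16 ≡ 16 (mod 23). 16 = 16.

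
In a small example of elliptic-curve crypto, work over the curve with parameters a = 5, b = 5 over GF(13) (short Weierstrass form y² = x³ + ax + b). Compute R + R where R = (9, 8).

tangent at (9, 8): λ = (3·9² + 5)/(2·8) ≡ 1/3. 3⁻¹ ≡ 9 (mod 13) since 3·9 = 27 ≡ 1, so λ ≡ 1·9 ≡ 9.
  x = λ² - 9 - 9 = 81 - 18 ≡ 11; y = λ·(9 - 11) - 8 ≡ 0. → (11, 0)

(11, 0)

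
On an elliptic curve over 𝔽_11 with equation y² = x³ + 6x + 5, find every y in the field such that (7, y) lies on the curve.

x³ + 6x + 5 = 390 ≡ 5 (mod 11).
Square roots of 5 mod 11: 4 and 7 (since 4² = 16 ≡ 5).

4, 7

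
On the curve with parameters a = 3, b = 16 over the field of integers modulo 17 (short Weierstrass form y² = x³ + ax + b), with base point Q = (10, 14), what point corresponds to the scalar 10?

(10, 14)

Repeated addition: build up to 10Q.
2Q: tangent at (10, 14): λ = (3·10² + 3)/(2·14) ≡ 14/11. 11⁻¹ ≡ 14 (mod 17) since 11·14 = 154 ≡ 1, so λ ≡ 14·14 ≡ 9.
  x = λ² - 10 - 10 = 81 - 20 ≡ 10; y = λ·(10 - 10) - 14 ≡ 3. → (10, 3)
3Q: (10, 3) + (10, 14): same x and y₁ ≡ -y₂, so the sum is O.
4Q: O + (10, 14) = (10, 14) (identity).
5Q: tangent at (10, 14): λ = (3·10² + 3)/(2·14) ≡ 14/11. 11⁻¹ ≡ 14 (mod 17), so λ ≡ 14·14 ≡ 9.
  x = λ² - 10 - 10 = 81 - 20 ≡ 10; y = λ·(10 - 10) - 14 ≡ 3. → (10, 3)
6Q: (10, 3) + (10, 14): same x and y₁ ≡ -y₂, so the sum is O.
7Q: O + (10, 14) = (10, 14) (identity).
8Q: tangent at (10, 14): λ = (3·10² + 3)/(2·14) ≡ 14/11. 11⁻¹ ≡ 14 (mod 17) since 11·14 = 154 ≡ 1, so λ ≡ 14·14 ≡ 9.
  x = λ² - 10 - 10 = 81 - 20 ≡ 10; y = λ·(10 - 10) - 14 ≡ 3. → (10, 3)
9Q: (10, 3) + (10, 14): same x and y₁ ≡ -y₂, so the sum is O.
10Q: O + (10, 14) = (10, 14) (identity).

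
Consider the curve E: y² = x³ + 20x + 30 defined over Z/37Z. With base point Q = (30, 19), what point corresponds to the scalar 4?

(11, 29)

Repeated addition: build up to 4Q.
2Q: tangent at (30, 19): λ = (3·30² + 20)/(2·19) ≡ 19/1. 1⁻¹ ≡ 1 (mod 37), so λ ≡ 19·1 ≡ 19.
  x = λ² - 30 - 30 = 361 - 60 ≡ 5; y = λ·(30 - 5) - 19 ≡ 12. → (5, 12)
3Q: (5, 12) + (30, 19). λ = (19 - 12)/(30 - 5) ≡ 7/25 mod 37. 25⁻¹ ≡ 3 (mod 37) since 25·3 = 75 ≡ 1, so λ ≡ 21.
  x = λ² - 5 - 30 = 441 - 35 ≡ 36; y = λ·(5 - 36) - 12 ≡ 3. → (36, 3)
4Q: (36, 3) + (30, 19). λ = (19 - 3)/(30 - 36) ≡ 16/31 mod 37. 31⁻¹ ≡ 6 (mod 37), so λ ≡ 22.
  x = λ² - 36 - 30 = 484 - 66 ≡ 11; y = λ·(36 - 11) - 3 ≡ 29. → (11, 29)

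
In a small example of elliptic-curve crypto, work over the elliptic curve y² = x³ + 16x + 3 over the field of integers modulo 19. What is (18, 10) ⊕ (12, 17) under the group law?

(12, 2)

(18, 10) + (12, 17). λ = (17 - 10)/(12 - 18) ≡ 7/13 mod 19. 13⁻¹ ≡ 3 (mod 19) since 13·3 = 39 ≡ 1, so λ ≡ 2.
  x = λ² - 18 - 12 = 4 - 30 ≡ 12; y = λ·(18 - 12) - 10 ≡ 2. → (12, 2)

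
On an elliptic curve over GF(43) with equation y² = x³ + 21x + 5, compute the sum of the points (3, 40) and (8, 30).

(36, 26)

(3, 40) + (8, 30). λ = (30 - 40)/(8 - 3) ≡ 33/5 mod 43. 5⁻¹ ≡ 26 (mod 43), so λ ≡ 41.
  x = λ² - 3 - 8 = 1681 - 11 ≡ 36; y = λ·(3 - 36) - 40 ≡ 26. → (36, 26)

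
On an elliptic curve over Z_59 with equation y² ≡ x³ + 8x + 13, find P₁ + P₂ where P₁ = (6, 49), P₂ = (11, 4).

(5, 1)

(6, 49) + (11, 4). λ = (4 - 49)/(11 - 6) ≡ 14/5 mod 59. 5⁻¹ ≡ 12 (mod 59) since 5·12 = 60 ≡ 1, so λ ≡ 50.
  x = λ² - 6 - 11 = 2500 - 17 ≡ 5; y = λ·(6 - 5) - 49 ≡ 1. → (5, 1)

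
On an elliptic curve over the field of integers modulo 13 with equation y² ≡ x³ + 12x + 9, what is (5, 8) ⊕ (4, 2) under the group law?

(5, 8) + (4, 2). λ = (2 - 8)/(4 - 5) ≡ 7/12 mod 13. 12⁻¹ ≡ 12 (mod 13), so λ ≡ 6.
  x = λ² - 5 - 4 = 36 - 9 ≡ 1; y = λ·(5 - 1) - 8 ≡ 3. → (1, 3)

(1, 3)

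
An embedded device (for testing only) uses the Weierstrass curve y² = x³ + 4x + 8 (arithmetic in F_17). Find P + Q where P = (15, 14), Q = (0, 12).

(3, 8)

(15, 14) + (0, 12). λ = (12 - 14)/(0 - 15) ≡ 15/2 mod 17. 2⁻¹ ≡ 9 (mod 17), so λ ≡ 16.
  x = λ² - 15 - 0 = 256 - 15 ≡ 3; y = λ·(15 - 3) - 14 ≡ 8. → (3, 8)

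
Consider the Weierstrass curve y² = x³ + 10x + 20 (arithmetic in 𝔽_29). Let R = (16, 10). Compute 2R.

(17, 12)

tangent at (16, 10): λ = (3·16² + 10)/(2·10) ≡ 24/20. 20⁻¹ ≡ 16 (mod 29) since 20·16 = 320 ≡ 1, so λ ≡ 24·16 ≡ 7.
  x = λ² - 16 - 16 = 49 - 32 ≡ 17; y = λ·(16 - 17) - 10 ≡ 12. → (17, 12)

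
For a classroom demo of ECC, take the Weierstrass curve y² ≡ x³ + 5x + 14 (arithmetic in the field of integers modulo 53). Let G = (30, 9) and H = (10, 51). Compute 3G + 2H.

(32, 33)

First 3G:
Repeated addition: build up to 3G.
2G: tangent at (30, 9): λ = (3·30² + 5)/(2·9) ≡ 2/18. 18⁻¹ ≡ 3 (mod 53) since 18·3 = 54 ≡ 1, so λ ≡ 2·3 ≡ 6.
  x = λ² - 30 - 30 = 36 - 60 ≡ 29; y = λ·(30 - 29) - 9 ≡ 50. → (29, 50)
3G: (29, 50) + (30, 9). λ = (9 - 50)/(30 - 29) ≡ 12/1 mod 53. 1⁻¹ ≡ 1 (mod 53) since 1·1 = 1 ≡ 1, so λ ≡ 12.
  x = λ² - 29 - 30 = 144 - 59 ≡ 32; y = λ·(29 - 32) - 50 ≡ 20. → (32, 20)
3G = (32, 20).
Next 2H:
Repeated addition: build up to 2H.
2H: tangent at (10, 51): λ = (3·10² + 5)/(2·51) ≡ 40/49. 49⁻¹ ≡ 13 (mod 53) since 49·13 = 637 ≡ 1, so λ ≡ 40·13 ≡ 43.
  x = λ² - 10 - 10 = 1849 - 20 ≡ 27; y = λ·(10 - 27) - 51 ≡ 13. → (27, 13)
2H = (27, 13).
Finally 3G + 2H:
(32, 20) + (27, 13). λ = (13 - 20)/(27 - 32) ≡ 46/48 mod 53. 48⁻¹ ≡ 21 (mod 53), so λ ≡ 12.
  x = λ² - 32 - 27 = 144 - 59 ≡ 32; y = λ·(32 - 32) - 20 ≡ 33. → (32, 33)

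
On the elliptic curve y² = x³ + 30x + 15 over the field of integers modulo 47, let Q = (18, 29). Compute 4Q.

Double-and-add on 4 = (100)₂. Start with Q = (18, 29) for the leading 1-bit.
double: tangent at (18, 29): λ = (3·18² + 30)/(2·29) ≡ 15/11. 11⁻¹ ≡ 30 (mod 47), so λ ≡ 15·30 ≡ 27.
  x = λ² - 18 - 18 = 729 - 36 ≡ 35; y = λ·(18 - 35) - 29 ≡ 29. → (35, 29)
double: tangent at (35, 29): λ = (3·35² + 30)/(2·29) ≡ 39/11. 11⁻¹ ≡ 30 (mod 47), so λ ≡ 39·30 ≡ 42.
  x = λ² - 35 - 35 = 1764 - 70 ≡ 2; y = λ·(35 - 2) - 29 ≡ 41. → (2, 41)

(2, 41)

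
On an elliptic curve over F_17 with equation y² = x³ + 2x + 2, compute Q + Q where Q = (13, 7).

(10, 11)

tangent at (13, 7): λ = (3·13² + 2)/(2·7) ≡ 16/14. 14⁻¹ ≡ 11 (mod 17), so λ ≡ 16·11 ≡ 6.
  x = λ² - 13 - 13 = 36 - 26 ≡ 10; y = λ·(13 - 10) - 7 ≡ 11. → (10, 11)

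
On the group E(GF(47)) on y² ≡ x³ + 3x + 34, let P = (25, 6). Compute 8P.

O

Double-and-add on 8 = (1000)₂. Start with P = (25, 6) for the leading 1-bit.
double: tangent at (25, 6): λ = (3·25² + 3)/(2·6) ≡ 45/12. 12⁻¹ ≡ 4 (mod 47), so λ ≡ 45·4 ≡ 39.
  x = λ² - 25 - 25 = 1521 - 50 ≡ 14; y = λ·(25 - 14) - 6 ≡ 0. → (14, 0)
double: (14, 0) + (14, 0): same x and y₁ ≡ -y₂, so the sum is the point at infinity.
double: the point at infinity + the point at infinity = the point at infinity (identity).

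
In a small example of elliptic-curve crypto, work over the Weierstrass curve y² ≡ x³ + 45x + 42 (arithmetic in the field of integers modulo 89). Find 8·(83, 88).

Write P = (83, 88).
Double-and-add on 8 = (1000)₂. Start with P = (83, 88) for the leading 1-bit.
double: tangent at (83, 88): λ = (3·83² + 45)/(2·88) ≡ 64/87. 87⁻¹ ≡ 44 (mod 89), so λ ≡ 64·44 ≡ 57.
  x = λ² - 83 - 83 = 3249 - 166 ≡ 57; y = λ·(83 - 57) - 88 ≡ 59. → (57, 59)
double: tangent at (57, 59): λ = (3·57² + 45)/(2·59) ≡ 2/29. 29⁻¹ ≡ 43 (mod 89), so λ ≡ 2·43 ≡ 86.
  x = λ² - 57 - 57 = 7396 - 114 ≡ 73; y = λ·(57 - 73) - 59 ≡ 78. → (73, 78)
double: tangent at (73, 78): λ = (3·73² + 45)/(2·78) ≡ 12/67. 67⁻¹ ≡ 4 (mod 89) since 67·4 = 268 ≡ 1, so λ ≡ 12·4 ≡ 48.
  x = λ² - 73 - 73 = 2304 - 146 ≡ 22; y = λ·(73 - 22) - 78 ≡ 56. → (22, 56)

(22, 56)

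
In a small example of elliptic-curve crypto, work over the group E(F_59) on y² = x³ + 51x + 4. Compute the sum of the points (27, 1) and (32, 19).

(46, 25)

(27, 1) + (32, 19). λ = (19 - 1)/(32 - 27) ≡ 18/5 mod 59. 5⁻¹ ≡ 12 (mod 59) since 5·12 = 60 ≡ 1, so λ ≡ 39.
  x = λ² - 27 - 32 = 1521 - 59 ≡ 46; y = λ·(27 - 46) - 1 ≡ 25. → (46, 25)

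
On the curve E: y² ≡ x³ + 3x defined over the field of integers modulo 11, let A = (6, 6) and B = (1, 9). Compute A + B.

(6, 6) + (1, 9). λ = (9 - 6)/(1 - 6) ≡ 3/6 mod 11. 6⁻¹ ≡ 2 (mod 11), so λ ≡ 6.
  x = λ² - 6 - 1 = 36 - 7 ≡ 7; y = λ·(6 - 7) - 6 ≡ 10. → (7, 10)

(7, 10)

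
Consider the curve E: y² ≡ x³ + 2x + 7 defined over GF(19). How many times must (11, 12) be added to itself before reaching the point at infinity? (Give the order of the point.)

2P: tangent at (11, 12): λ = (3·11² + 2)/(2·12) ≡ 4/5. 5⁻¹ ≡ 4 (mod 19) since 5·4 = 20 ≡ 1, so λ ≡ 4·4 ≡ 16.
  x = λ² - 11 - 11 = 256 - 22 ≡ 6; y = λ·(11 - 6) - 12 ≡ 11. → (6, 11)
3P: (6, 11) + (11, 12). λ = (12 - 11)/(11 - 6) ≡ 1/5 mod 19. 5⁻¹ ≡ 4 (mod 19), so λ ≡ 4.
  x = λ² - 6 - 11 = 16 - 17 ≡ 18; y = λ·(6 - 18) - 11 ≡ 17. → (18, 17)
4P: (18, 17) + (11, 12). λ = (12 - 17)/(11 - 18) ≡ 14/12 mod 19. 12⁻¹ ≡ 8 (mod 19), so λ ≡ 17.
  x = λ² - 18 - 11 = 289 - 29 ≡ 13; y = λ·(18 - 13) - 17 ≡ 11. → (13, 11)
5P: (13, 11) + (11, 12). λ = (12 - 11)/(11 - 13) ≡ 1/17 mod 19. 17⁻¹ ≡ 9 (mod 19), so λ ≡ 9.
  x = λ² - 13 - 11 = 81 - 24 ≡ 0; y = λ·(13 - 0) - 11 ≡ 11. → (0, 11)
6P: (0, 11) + (11, 12). λ = (12 - 11)/(11 - 0) ≡ 1/11 mod 19. 11⁻¹ ≡ 7 (mod 19), so λ ≡ 7.
  x = λ² - 0 - 11 = 49 - 11 ≡ 0; y = λ·(0 - 0) - 11 ≡ 8. → (0, 8)
7P: (0, 8) + (11, 12). λ = (12 - 8)/(11 - 0) ≡ 4/11 mod 19. 11⁻¹ ≡ 7 (mod 19) since 11·7 = 77 ≡ 1, so λ ≡ 9.
  x = λ² - 0 - 11 = 81 - 11 ≡ 13; y = λ·(0 - 13) - 8 ≡ 8. → (13, 8)
8P: (13, 8) + (11, 12). λ = (12 - 8)/(11 - 13) ≡ 4/17 mod 19. 17⁻¹ ≡ 9 (mod 19) since 17·9 = 153 ≡ 1, so λ ≡ 17.
  x = λ² - 13 - 11 = 289 - 24 ≡ 18; y = λ·(13 - 18) - 8 ≡ 2. → (18, 2)
9P: (18, 2) + (11, 12). λ = (12 - 2)/(11 - 18) ≡ 10/12 mod 19. 12⁻¹ ≡ 8 (mod 19), so λ ≡ 4.
  x = λ² - 18 - 11 = 16 - 29 ≡ 6; y = λ·(18 - 6) - 2 ≡ 8. → (6, 8)
10P: (6, 8) + (11, 12). λ = (12 - 8)/(11 - 6) ≡ 4/5 mod 19. 5⁻¹ ≡ 4 (mod 19) since 5·4 = 20 ≡ 1, so λ ≡ 16.
  x = λ² - 6 - 11 = 256 - 17 ≡ 11; y = λ·(6 - 11) - 8 ≡ 7. → (11, 7)
11P: (11, 7) + (11, 12): same x and y₁ ≡ -y₂, so the sum is the point at infinity.
11P = the point at infinity, so the order is 11.

11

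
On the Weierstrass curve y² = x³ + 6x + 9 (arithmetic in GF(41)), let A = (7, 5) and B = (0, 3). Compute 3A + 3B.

(14, 7)

First 3A:
Repeated addition: build up to 3A.
2A: tangent at (7, 5): λ = (3·7² + 6)/(2·5) ≡ 30/10. 10⁻¹ ≡ 37 (mod 41) since 10·37 = 370 ≡ 1, so λ ≡ 30·37 ≡ 3.
  x = λ² - 7 - 7 = 9 - 14 ≡ 36; y = λ·(7 - 36) - 5 ≡ 31. → (36, 31)
3A: (36, 31) + (7, 5). λ = (5 - 31)/(7 - 36) ≡ 15/12 mod 41. 12⁻¹ ≡ 24 (mod 41), so λ ≡ 32.
  x = λ² - 36 - 7 = 1024 - 43 ≡ 38; y = λ·(36 - 38) - 31 ≡ 28. → (38, 28)
3A = (38, 28).
Next 3B:
Repeated addition: build up to 3B.
2B: tangent at (0, 3): λ = (3·0² + 6)/(2·3) ≡ 6/6. 6⁻¹ ≡ 7 (mod 41), so λ ≡ 6·7 ≡ 1.
  x = λ² - 0 - 0 = 1 - 0 ≡ 1; y = λ·(0 - 1) - 3 ≡ 37. → (1, 37)
3B: (1, 37) + (0, 3). λ = (3 - 37)/(0 - 1) ≡ 7/40 mod 41. 40⁻¹ ≡ 40 (mod 41), so λ ≡ 34.
  x = λ² - 1 - 0 = 1156 - 1 ≡ 7; y = λ·(1 - 7) - 37 ≡ 5. → (7, 5)
3B = (7, 5).
Finally 3A + 3B:
(38, 28) + (7, 5). λ = (5 - 28)/(7 - 38) ≡ 18/10 mod 41. 10⁻¹ ≡ 37 (mod 41), so λ ≡ 10.
  x = λ² - 38 - 7 = 100 - 45 ≡ 14; y = λ·(38 - 14) - 28 ≡ 7. → (14, 7)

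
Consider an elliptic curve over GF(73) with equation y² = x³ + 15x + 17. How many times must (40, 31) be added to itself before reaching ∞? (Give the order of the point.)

2P: tangent at (40, 31): λ = (3·40² + 15)/(2·31) ≡ 70/62. 62⁻¹ ≡ 53 (mod 73) since 62·53 = 3286 ≡ 1, so λ ≡ 70·53 ≡ 60.
  x = λ² - 40 - 40 = 3600 - 80 ≡ 16; y = λ·(40 - 16) - 31 ≡ 22. → (16, 22)
3P: (16, 22) + (40, 31). λ = (31 - 22)/(40 - 16) ≡ 9/24 mod 73. 24⁻¹ ≡ 70 (mod 73) since 24·70 = 1680 ≡ 1, so λ ≡ 46.
  x = λ² - 16 - 40 = 2116 - 56 ≡ 16; y = λ·(16 - 16) - 22 ≡ 51. → (16, 51)
4P: (16, 51) + (40, 31). λ = (31 - 51)/(40 - 16) ≡ 53/24 mod 73. 24⁻¹ ≡ 70 (mod 73) since 24·70 = 1680 ≡ 1, so λ ≡ 60.
  x = λ² - 16 - 40 = 3600 - 56 ≡ 40; y = λ·(16 - 40) - 51 ≡ 42. → (40, 42)
5P: (40, 42) + (40, 31): same x and y₁ ≡ -y₂, so the sum is ∞.
5P = ∞, so the order is 5.

5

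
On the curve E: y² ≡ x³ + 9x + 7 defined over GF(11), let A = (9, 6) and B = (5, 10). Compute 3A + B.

First 3A:
Repeated addition: build up to 3A.
2A: tangent at (9, 6): λ = (3·9² + 9)/(2·6) ≡ 10/1. 1⁻¹ ≡ 1 (mod 11), so λ ≡ 10·1 ≡ 10.
  x = λ² - 9 - 9 = 100 - 18 ≡ 5; y = λ·(9 - 5) - 6 ≡ 1. → (5, 1)
3A: (5, 1) + (9, 6). λ = (6 - 1)/(9 - 5) ≡ 5/4 mod 11. 4⁻¹ ≡ 3 (mod 11) since 4·3 = 12 ≡ 1, so λ ≡ 4.
  x = λ² - 5 - 9 = 16 - 14 ≡ 2; y = λ·(5 - 2) - 1 ≡ 0. → (2, 0)
3A = (2, 0).
Finally 3A + B:
(2, 0) + (5, 10). λ = (10 - 0)/(5 - 2) ≡ 10/3 mod 11. 3⁻¹ ≡ 4 (mod 11), so λ ≡ 7.
  x = λ² - 2 - 5 = 49 - 7 ≡ 9; y = λ·(2 - 9) - 0 ≡ 6. → (9, 6)

(9, 6)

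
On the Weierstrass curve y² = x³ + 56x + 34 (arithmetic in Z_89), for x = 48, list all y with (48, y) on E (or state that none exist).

27, 62

x³ + 56x + 34 = 113314 ≡ 17 (mod 89).
Square roots of 17 mod 89: 27 and 62 (since 27² = 729 ≡ 17).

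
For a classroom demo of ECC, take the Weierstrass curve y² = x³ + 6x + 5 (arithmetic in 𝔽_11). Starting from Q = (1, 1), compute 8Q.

(2, 5)

Repeated addition: build up to 8Q.
2Q: tangent at (1, 1): λ = (3·1² + 6)/(2·1) ≡ 9/2. 2⁻¹ ≡ 6 (mod 11) since 2·6 = 12 ≡ 1, so λ ≡ 9·6 ≡ 10.
  x = λ² - 1 - 1 = 100 - 2 ≡ 10; y = λ·(1 - 10) - 1 ≡ 8. → (10, 8)
3Q: (10, 8) + (1, 1). λ = (1 - 8)/(1 - 10) ≡ 4/2 mod 11. 2⁻¹ ≡ 6 (mod 11) since 2·6 = 12 ≡ 1, so λ ≡ 2.
  x = λ² - 10 - 1 = 4 - 11 ≡ 4; y = λ·(10 - 4) - 8 ≡ 4. → (4, 4)
4Q: (4, 4) + (1, 1). λ = (1 - 4)/(1 - 4) ≡ 8/8 mod 11. 8⁻¹ ≡ 7 (mod 11), so λ ≡ 1.
  x = λ² - 4 - 1 = 1 - 5 ≡ 7; y = λ·(4 - 7) - 4 ≡ 4. → (7, 4)
5Q: (7, 4) + (1, 1). λ = (1 - 4)/(1 - 7) ≡ 8/5 mod 11. 5⁻¹ ≡ 9 (mod 11) since 5·9 = 45 ≡ 1, so λ ≡ 6.
  x = λ² - 7 - 1 = 36 - 8 ≡ 6; y = λ·(7 - 6) - 4 ≡ 2. → (6, 2)
6Q: (6, 2) + (1, 1). λ = (1 - 2)/(1 - 6) ≡ 10/6 mod 11. 6⁻¹ ≡ 2 (mod 11), so λ ≡ 9.
  x = λ² - 6 - 1 = 81 - 7 ≡ 8; y = λ·(6 - 8) - 2 ≡ 2. → (8, 2)
7Q: (8, 2) + (1, 1). λ = (1 - 2)/(1 - 8) ≡ 10/4 mod 11. 4⁻¹ ≡ 3 (mod 11), so λ ≡ 8.
  x = λ² - 8 - 1 = 64 - 9 ≡ 0; y = λ·(8 - 0) - 2 ≡ 7. → (0, 7)
8Q: (0, 7) + (1, 1). λ = (1 - 7)/(1 - 0) ≡ 5/1 mod 11. 1⁻¹ ≡ 1 (mod 11) since 1·1 = 1 ≡ 1, so λ ≡ 5.
  x = λ² - 0 - 1 = 25 - 1 ≡ 2; y = λ·(0 - 2) - 7 ≡ 5. → (2, 5)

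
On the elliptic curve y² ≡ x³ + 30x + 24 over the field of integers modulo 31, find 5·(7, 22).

(7, 22)

Write G = (7, 22).
Double-and-add on 5 = (101)₂. Start with G = (7, 22) for the leading 1-bit.
double: tangent at (7, 22): λ = (3·7² + 30)/(2·22) ≡ 22/13. 13⁻¹ ≡ 12 (mod 31), so λ ≡ 22·12 ≡ 16.
  x = λ² - 7 - 7 = 256 - 14 ≡ 25; y = λ·(7 - 25) - 22 ≡ 0. → (25, 0)
double: (25, 0) + (25, 0): same x and y₁ ≡ -y₂, so the sum is ∞.
add G: ∞ + (7, 22) = (7, 22) (identity).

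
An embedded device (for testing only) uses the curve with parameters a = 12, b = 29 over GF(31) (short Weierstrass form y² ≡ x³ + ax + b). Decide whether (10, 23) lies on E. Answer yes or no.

y² = 23² ≡ 2; x³ + 12x + 29 = 1149 ≡ 2 (mod 31). 2 = 2.

yes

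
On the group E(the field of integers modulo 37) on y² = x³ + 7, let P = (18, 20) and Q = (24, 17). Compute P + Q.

(18, 20) + (24, 17). λ = (17 - 20)/(24 - 18) ≡ 34/6 mod 37. 6⁻¹ ≡ 31 (mod 37) since 6·31 = 186 ≡ 1, so λ ≡ 18.
  x = λ² - 18 - 24 = 324 - 42 ≡ 23; y = λ·(18 - 23) - 20 ≡ 1. → (23, 1)

(23, 1)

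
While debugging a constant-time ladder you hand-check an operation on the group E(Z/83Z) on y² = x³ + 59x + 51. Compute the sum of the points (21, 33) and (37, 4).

(74, 6)

(21, 33) + (37, 4). λ = (4 - 33)/(37 - 21) ≡ 54/16 mod 83. 16⁻¹ ≡ 26 (mod 83), so λ ≡ 76.
  x = λ² - 21 - 37 = 5776 - 58 ≡ 74; y = λ·(21 - 74) - 33 ≡ 6. → (74, 6)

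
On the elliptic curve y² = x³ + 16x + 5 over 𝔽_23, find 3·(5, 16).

Write G = (5, 16).
Repeated addition: build up to 3G.
2G: tangent at (5, 16): λ = (3·5² + 16)/(2·16) ≡ 22/9. 9⁻¹ ≡ 18 (mod 23), so λ ≡ 22·18 ≡ 5.
  x = λ² - 5 - 5 = 25 - 10 ≡ 15; y = λ·(5 - 15) - 16 ≡ 3. → (15, 3)
3G: (15, 3) + (5, 16). λ = (16 - 3)/(5 - 15) ≡ 13/13 mod 23. 13⁻¹ ≡ 16 (mod 23), so λ ≡ 1.
  x = λ² - 15 - 5 = 1 - 20 ≡ 4; y = λ·(15 - 4) - 3 ≡ 8. → (4, 8)

(4, 8)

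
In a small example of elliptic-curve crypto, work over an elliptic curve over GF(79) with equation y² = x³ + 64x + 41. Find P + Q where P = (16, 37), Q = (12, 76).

(72, 35)

(16, 37) + (12, 76). λ = (76 - 37)/(12 - 16) ≡ 39/75 mod 79. 75⁻¹ ≡ 59 (mod 79) since 75·59 = 4425 ≡ 1, so λ ≡ 10.
  x = λ² - 16 - 12 = 100 - 28 ≡ 72; y = λ·(16 - 72) - 37 ≡ 35. → (72, 35)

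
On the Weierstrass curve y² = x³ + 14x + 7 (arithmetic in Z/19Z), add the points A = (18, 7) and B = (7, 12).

(18, 7) + (7, 12). λ = (12 - 7)/(7 - 18) ≡ 5/8 mod 19. 8⁻¹ ≡ 12 (mod 19) since 8·12 = 96 ≡ 1, so λ ≡ 3.
  x = λ² - 18 - 7 = 9 - 25 ≡ 3; y = λ·(18 - 3) - 7 ≡ 0. → (3, 0)

(3, 0)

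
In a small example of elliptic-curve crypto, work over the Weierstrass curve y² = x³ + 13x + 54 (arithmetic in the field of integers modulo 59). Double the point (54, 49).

tangent at (54, 49): λ = (3·54² + 13)/(2·49) ≡ 29/39. 39⁻¹ ≡ 56 (mod 59) since 39·56 = 2184 ≡ 1, so λ ≡ 29·56 ≡ 31.
  x = λ² - 54 - 54 = 961 - 108 ≡ 27; y = λ·(54 - 27) - 49 ≡ 21. → (27, 21)

(27, 21)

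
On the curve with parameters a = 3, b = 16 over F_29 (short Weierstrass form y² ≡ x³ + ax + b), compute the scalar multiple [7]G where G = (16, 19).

(2, 1)

Double-and-add on 7 = (111)₂. Start with G = (16, 19) for the leading 1-bit.
double: tangent at (16, 19): λ = (3·16² + 3)/(2·19) ≡ 17/9. 9⁻¹ ≡ 13 (mod 29), so λ ≡ 17·13 ≡ 18.
  x = λ² - 16 - 16 = 324 - 32 ≡ 2; y = λ·(16 - 2) - 19 ≡ 1. → (2, 1)
add G: (2, 1) + (16, 19). λ = (19 - 1)/(16 - 2) ≡ 18/14 mod 29. 14⁻¹ ≡ 27 (mod 29), so λ ≡ 22.
  x = λ² - 2 - 16 = 484 - 18 ≡ 2; y = λ·(2 - 2) - 1 ≡ 28. → (2, 28)
double: tangent at (2, 28): λ = (3·2² + 3)/(2·28) ≡ 15/27. 27⁻¹ ≡ 14 (mod 29) since 27·14 = 378 ≡ 1, so λ ≡ 15·14 ≡ 7.
  x = λ² - 2 - 2 = 49 - 4 ≡ 16; y = λ·(2 - 16) - 28 ≡ 19. → (16, 19)
add G: tangent at (16, 19): λ = (3·16² + 3)/(2·19) ≡ 17/9. 9⁻¹ ≡ 13 (mod 29), so λ ≡ 17·13 ≡ 18.
  x = λ² - 16 - 16 = 324 - 32 ≡ 2; y = λ·(16 - 2) - 19 ≡ 1. → (2, 1)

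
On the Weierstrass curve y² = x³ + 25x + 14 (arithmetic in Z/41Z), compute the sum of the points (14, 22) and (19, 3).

(29, 35)

(14, 22) + (19, 3). λ = (3 - 22)/(19 - 14) ≡ 22/5 mod 41. 5⁻¹ ≡ 33 (mod 41) since 5·33 = 165 ≡ 1, so λ ≡ 29.
  x = λ² - 14 - 19 = 841 - 33 ≡ 29; y = λ·(14 - 29) - 22 ≡ 35. → (29, 35)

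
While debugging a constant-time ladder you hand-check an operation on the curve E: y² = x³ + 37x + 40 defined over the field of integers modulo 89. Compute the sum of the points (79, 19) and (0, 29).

(11, 49)

(79, 19) + (0, 29). λ = (29 - 19)/(0 - 79) ≡ 10/10 mod 89. 10⁻¹ ≡ 9 (mod 89) since 10·9 = 90 ≡ 1, so λ ≡ 1.
  x = λ² - 79 - 0 = 1 - 79 ≡ 11; y = λ·(79 - 11) - 19 ≡ 49. → (11, 49)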